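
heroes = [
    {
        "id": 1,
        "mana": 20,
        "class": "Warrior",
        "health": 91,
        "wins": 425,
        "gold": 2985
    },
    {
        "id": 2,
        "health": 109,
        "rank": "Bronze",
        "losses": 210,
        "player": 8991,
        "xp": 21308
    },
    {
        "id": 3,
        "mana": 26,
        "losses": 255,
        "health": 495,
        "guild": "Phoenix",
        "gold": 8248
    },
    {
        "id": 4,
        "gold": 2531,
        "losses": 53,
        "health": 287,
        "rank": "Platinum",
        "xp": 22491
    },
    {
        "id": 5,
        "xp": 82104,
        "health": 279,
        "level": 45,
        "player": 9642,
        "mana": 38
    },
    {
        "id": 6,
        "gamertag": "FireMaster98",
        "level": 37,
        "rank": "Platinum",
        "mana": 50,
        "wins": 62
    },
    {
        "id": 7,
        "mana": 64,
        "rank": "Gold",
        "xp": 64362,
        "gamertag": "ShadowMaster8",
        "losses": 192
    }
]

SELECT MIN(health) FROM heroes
91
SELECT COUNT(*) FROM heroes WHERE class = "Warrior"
1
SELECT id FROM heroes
[1, 2, 3, 4, 5, 6, 7]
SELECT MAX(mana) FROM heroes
64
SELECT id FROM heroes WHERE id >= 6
[6, 7]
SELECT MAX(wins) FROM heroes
425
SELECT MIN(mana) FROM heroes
20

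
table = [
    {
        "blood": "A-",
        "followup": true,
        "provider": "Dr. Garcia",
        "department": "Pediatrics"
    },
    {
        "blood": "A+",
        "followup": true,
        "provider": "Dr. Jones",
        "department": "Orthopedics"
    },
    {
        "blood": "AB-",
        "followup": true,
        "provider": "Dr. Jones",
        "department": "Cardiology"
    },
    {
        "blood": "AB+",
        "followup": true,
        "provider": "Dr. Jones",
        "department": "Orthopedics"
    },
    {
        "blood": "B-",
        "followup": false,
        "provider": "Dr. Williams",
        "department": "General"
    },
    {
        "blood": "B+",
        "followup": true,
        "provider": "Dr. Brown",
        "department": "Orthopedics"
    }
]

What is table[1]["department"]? "Orthopedics"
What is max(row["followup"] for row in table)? True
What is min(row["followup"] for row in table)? False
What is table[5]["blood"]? "B+"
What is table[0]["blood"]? "A-"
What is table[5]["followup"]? True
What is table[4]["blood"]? "B-"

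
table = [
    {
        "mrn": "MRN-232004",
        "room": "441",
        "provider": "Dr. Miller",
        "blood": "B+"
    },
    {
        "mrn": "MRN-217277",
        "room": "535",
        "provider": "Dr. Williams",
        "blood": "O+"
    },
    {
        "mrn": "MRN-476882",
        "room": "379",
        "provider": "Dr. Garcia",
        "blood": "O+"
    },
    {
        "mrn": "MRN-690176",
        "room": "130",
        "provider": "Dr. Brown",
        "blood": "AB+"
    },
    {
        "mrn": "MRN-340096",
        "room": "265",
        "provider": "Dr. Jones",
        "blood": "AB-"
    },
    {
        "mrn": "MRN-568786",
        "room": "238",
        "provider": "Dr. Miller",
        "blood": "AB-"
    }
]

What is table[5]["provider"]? "Dr. Miller"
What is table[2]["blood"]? "O+"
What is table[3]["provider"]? "Dr. Brown"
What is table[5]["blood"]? "AB-"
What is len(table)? 6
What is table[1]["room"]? "535"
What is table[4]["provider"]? "Dr. Jones"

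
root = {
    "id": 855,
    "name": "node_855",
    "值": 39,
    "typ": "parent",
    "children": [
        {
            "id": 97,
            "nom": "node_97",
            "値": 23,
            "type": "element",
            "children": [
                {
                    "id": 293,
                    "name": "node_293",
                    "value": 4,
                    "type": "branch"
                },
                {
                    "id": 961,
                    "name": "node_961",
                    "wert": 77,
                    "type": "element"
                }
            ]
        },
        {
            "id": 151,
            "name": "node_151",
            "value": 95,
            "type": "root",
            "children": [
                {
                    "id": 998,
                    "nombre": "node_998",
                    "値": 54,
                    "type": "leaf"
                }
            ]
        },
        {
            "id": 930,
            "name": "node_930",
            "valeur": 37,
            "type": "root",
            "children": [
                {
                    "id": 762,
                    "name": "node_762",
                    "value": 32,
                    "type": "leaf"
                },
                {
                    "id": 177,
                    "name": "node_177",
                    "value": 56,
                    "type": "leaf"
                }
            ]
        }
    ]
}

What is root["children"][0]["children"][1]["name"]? "node_961"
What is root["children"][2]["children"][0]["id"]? 762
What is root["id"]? 855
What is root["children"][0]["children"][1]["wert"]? 77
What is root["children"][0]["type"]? "element"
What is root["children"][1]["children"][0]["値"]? 54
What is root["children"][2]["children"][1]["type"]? "leaf"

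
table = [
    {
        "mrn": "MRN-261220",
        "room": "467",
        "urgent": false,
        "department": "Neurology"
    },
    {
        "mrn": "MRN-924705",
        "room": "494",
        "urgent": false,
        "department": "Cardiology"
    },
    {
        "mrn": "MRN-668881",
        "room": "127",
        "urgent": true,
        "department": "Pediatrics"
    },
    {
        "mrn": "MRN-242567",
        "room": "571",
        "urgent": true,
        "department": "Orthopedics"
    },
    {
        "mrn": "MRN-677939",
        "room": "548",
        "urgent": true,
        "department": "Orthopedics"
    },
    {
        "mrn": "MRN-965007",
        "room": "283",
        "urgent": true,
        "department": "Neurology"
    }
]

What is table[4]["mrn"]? "MRN-677939"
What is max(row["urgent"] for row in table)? True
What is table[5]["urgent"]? True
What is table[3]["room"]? "571"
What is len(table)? 6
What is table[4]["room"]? "548"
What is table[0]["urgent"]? False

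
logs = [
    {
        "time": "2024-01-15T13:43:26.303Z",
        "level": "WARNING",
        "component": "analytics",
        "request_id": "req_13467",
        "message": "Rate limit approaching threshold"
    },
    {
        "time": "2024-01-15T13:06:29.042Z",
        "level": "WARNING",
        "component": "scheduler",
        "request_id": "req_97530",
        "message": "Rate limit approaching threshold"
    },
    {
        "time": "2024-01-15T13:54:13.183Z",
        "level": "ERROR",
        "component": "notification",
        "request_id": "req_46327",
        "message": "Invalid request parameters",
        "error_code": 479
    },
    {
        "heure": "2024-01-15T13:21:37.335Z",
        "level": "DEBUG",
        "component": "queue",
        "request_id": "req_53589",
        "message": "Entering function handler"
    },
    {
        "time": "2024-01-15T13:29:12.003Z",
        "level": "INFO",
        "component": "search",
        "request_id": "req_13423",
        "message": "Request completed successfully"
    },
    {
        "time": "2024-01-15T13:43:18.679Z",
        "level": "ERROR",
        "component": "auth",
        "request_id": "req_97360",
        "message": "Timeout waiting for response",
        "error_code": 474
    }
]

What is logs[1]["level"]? "WARNING"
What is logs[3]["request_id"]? "req_53589"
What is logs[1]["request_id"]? "req_97530"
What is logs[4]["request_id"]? "req_13423"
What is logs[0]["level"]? "WARNING"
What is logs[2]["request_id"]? "req_46327"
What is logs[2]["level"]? "ERROR"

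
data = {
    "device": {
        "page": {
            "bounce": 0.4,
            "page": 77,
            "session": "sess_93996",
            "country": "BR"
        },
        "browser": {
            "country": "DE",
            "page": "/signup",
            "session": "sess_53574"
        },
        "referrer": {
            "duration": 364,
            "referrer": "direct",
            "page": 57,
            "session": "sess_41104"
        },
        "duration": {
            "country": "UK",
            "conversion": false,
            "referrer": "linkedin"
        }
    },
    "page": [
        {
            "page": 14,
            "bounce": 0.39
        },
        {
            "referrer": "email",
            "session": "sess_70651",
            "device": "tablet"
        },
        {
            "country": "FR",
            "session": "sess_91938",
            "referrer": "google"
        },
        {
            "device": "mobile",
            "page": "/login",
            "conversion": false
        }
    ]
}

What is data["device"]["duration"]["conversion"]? False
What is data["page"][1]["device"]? "tablet"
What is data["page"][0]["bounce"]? 0.39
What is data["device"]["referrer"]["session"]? "sess_41104"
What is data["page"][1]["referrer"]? "email"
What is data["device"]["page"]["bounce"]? 0.4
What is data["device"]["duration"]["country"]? "UK"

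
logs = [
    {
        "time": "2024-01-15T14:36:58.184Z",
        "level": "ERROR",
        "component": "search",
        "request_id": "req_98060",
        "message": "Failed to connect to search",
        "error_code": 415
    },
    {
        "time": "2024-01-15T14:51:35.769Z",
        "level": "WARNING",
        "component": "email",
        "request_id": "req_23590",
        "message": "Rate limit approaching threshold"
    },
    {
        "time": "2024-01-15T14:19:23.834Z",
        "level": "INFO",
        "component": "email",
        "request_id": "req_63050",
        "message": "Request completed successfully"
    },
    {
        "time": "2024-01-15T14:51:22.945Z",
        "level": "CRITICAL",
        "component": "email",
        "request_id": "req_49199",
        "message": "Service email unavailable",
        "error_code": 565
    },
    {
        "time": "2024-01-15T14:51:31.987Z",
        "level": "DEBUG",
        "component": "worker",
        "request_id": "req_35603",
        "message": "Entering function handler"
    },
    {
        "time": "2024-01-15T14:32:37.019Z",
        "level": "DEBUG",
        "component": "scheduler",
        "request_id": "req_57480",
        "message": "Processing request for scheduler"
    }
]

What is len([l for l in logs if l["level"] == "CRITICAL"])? 1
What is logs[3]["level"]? "CRITICAL"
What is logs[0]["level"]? "ERROR"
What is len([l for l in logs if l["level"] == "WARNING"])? 1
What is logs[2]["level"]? "INFO"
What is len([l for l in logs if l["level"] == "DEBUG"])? 2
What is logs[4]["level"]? "DEBUG"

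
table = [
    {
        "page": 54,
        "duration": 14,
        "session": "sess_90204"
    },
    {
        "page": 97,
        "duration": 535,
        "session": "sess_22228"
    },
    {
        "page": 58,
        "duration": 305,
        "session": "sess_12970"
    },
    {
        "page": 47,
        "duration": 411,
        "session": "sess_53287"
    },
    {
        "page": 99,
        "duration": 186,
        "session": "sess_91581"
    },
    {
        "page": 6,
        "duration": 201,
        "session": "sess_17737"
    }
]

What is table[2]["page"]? 58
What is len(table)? 6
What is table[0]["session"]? "sess_90204"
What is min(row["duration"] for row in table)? 14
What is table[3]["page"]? 47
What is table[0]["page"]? 54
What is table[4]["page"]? 99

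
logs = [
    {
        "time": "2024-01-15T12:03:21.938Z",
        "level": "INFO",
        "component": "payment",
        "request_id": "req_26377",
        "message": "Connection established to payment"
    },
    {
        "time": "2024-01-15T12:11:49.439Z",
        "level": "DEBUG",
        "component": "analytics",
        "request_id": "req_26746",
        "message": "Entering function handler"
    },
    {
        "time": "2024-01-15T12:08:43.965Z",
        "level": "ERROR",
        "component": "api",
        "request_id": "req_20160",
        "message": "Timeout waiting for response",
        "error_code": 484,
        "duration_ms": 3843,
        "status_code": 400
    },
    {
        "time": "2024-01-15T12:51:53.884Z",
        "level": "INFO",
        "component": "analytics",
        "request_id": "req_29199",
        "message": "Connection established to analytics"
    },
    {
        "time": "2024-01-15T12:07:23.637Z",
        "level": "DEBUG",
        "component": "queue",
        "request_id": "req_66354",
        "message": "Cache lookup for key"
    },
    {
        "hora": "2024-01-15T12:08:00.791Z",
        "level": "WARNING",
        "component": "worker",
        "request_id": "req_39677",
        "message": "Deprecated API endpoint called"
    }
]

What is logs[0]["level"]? "INFO"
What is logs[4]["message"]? "Cache lookup for key"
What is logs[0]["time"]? "2024-01-15T12:03:21.938Z"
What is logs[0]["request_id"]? "req_26377"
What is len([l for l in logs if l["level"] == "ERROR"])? 1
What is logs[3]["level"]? "INFO"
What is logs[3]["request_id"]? "req_29199"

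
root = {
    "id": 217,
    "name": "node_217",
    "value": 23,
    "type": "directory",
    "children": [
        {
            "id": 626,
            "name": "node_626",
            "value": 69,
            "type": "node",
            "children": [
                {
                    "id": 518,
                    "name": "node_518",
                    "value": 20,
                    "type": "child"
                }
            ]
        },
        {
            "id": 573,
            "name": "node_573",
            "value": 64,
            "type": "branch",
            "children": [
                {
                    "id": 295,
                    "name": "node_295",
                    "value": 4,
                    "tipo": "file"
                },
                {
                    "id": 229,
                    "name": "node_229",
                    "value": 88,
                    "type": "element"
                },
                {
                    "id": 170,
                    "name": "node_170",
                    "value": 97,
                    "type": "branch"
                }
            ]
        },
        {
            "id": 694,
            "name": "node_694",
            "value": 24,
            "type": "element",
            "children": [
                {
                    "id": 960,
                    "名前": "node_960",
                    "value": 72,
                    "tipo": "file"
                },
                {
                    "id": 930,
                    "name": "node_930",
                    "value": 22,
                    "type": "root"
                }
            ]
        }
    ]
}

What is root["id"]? 217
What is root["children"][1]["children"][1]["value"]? 88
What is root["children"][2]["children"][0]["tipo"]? "file"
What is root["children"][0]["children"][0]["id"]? 518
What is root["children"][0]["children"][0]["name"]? "node_518"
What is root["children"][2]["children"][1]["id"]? 930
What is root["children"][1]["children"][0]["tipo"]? "file"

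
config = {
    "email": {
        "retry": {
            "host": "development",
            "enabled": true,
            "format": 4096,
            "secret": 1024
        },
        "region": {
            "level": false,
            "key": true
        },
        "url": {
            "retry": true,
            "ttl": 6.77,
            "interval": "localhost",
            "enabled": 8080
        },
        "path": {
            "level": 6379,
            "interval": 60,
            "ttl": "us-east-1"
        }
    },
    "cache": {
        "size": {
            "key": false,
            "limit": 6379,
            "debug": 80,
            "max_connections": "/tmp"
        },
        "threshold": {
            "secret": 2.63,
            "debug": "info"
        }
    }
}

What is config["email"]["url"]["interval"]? "localhost"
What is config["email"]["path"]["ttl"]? "us-east-1"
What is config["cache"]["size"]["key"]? False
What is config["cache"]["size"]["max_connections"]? "/tmp"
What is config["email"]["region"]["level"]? False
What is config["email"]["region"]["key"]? True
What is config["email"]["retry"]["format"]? 4096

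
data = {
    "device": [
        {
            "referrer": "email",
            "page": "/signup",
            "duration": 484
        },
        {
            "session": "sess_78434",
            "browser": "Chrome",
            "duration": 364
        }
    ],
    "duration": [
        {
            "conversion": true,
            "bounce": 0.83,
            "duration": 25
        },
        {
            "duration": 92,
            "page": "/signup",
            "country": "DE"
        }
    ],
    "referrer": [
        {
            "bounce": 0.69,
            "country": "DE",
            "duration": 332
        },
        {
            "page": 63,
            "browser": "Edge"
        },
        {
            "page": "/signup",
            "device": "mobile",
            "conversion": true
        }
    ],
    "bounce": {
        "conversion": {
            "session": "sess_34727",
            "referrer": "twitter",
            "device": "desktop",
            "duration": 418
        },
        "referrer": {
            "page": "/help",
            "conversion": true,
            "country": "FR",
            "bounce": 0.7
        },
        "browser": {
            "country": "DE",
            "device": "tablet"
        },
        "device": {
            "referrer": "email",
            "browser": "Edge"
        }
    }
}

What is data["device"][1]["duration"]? 364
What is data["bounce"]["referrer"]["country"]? "FR"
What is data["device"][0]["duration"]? 484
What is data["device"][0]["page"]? "/signup"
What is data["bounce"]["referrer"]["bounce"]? 0.7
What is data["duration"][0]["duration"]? 25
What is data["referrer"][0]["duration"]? 332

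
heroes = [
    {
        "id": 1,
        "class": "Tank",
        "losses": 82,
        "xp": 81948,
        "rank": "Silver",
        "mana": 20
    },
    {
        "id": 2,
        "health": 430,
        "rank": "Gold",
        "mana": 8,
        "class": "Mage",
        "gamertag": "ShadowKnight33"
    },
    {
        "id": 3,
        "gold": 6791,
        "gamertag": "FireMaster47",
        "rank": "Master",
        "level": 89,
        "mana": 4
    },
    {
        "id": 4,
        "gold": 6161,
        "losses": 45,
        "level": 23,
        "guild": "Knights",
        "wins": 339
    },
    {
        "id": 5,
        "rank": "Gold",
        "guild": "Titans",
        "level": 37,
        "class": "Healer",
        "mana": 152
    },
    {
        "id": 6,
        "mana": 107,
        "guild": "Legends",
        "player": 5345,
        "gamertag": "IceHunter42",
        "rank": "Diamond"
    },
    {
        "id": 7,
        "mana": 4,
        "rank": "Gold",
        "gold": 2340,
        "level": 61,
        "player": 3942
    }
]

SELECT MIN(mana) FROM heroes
4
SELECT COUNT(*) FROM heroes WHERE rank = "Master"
1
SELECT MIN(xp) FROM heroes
81948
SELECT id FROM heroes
[1, 2, 3, 4, 5, 6, 7]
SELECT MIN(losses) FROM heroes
45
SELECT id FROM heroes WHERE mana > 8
[1, 5, 6]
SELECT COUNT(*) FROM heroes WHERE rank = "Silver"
1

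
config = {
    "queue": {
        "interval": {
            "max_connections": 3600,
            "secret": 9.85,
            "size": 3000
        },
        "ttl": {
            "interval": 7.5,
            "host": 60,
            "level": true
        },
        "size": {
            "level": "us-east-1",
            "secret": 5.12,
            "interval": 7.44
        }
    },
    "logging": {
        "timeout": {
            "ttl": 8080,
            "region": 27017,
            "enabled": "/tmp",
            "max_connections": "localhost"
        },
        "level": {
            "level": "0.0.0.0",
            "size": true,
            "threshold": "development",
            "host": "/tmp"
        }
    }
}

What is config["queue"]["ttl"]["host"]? 60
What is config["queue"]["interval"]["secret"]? 9.85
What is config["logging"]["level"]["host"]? "/tmp"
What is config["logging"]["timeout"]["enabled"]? "/tmp"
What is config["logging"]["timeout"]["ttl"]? 8080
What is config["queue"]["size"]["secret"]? 5.12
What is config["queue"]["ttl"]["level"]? True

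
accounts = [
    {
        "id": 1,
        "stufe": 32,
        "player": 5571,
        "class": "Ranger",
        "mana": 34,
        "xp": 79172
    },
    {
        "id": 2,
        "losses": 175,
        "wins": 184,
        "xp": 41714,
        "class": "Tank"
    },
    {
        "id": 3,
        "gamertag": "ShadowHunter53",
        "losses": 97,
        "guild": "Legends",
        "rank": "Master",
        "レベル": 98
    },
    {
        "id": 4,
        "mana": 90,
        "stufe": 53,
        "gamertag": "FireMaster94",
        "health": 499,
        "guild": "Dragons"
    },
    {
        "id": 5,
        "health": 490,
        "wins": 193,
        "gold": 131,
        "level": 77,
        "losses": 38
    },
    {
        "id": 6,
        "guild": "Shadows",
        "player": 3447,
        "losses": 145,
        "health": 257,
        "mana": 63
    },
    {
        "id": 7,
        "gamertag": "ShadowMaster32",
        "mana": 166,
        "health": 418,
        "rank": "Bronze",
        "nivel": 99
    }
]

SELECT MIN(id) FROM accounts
1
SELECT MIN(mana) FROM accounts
34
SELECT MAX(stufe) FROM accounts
53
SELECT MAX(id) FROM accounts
7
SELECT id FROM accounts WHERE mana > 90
[7]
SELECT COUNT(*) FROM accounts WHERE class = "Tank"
1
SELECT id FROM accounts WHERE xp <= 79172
[1, 2]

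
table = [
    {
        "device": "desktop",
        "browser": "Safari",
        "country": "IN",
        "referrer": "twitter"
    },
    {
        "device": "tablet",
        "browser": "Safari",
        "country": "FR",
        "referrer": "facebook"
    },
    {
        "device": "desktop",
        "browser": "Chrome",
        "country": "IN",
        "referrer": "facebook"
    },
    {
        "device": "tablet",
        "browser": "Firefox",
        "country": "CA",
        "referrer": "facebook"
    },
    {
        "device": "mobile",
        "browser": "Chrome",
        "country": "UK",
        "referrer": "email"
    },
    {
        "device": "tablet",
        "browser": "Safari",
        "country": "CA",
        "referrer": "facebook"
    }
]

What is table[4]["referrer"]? "email"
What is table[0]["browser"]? "Safari"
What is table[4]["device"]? "mobile"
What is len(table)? 6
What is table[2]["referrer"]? "facebook"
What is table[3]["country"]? "CA"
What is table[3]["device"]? "tablet"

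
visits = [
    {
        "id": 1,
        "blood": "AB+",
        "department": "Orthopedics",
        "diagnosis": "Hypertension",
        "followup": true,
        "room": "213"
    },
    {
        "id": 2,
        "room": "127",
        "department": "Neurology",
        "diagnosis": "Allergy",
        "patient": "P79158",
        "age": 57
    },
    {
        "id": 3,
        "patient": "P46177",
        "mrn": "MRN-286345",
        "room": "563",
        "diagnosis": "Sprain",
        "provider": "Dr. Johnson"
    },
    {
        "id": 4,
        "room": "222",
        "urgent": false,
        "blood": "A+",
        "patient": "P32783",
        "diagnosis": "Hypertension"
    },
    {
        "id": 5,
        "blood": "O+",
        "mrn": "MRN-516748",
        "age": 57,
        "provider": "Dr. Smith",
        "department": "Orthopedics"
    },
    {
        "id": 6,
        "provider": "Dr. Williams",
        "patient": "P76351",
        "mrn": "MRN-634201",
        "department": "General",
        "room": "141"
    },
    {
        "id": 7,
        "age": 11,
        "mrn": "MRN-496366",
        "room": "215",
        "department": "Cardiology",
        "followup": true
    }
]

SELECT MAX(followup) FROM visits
True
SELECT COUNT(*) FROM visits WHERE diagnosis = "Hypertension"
2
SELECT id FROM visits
[1, 2, 3, 4, 5, 6, 7]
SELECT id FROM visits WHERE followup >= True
[1, 7]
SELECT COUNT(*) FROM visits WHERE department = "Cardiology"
1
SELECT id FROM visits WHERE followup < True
[]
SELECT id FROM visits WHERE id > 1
[2, 3, 4, 5, 6, 7]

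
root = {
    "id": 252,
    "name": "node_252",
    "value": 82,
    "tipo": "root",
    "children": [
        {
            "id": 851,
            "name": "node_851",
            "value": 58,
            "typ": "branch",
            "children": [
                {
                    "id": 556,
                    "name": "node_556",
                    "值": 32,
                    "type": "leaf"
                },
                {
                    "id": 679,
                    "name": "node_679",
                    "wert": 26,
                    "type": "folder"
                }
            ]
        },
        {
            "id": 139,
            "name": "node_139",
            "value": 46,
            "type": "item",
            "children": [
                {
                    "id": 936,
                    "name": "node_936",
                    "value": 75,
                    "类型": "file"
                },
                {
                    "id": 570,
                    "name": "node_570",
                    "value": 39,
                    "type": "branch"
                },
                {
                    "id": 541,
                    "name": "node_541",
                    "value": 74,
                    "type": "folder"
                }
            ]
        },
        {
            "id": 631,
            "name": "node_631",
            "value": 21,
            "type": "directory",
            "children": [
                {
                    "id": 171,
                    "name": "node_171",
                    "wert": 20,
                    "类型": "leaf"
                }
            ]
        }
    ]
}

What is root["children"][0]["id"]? 851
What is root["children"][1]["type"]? "item"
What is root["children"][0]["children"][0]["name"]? "node_556"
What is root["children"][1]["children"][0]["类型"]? "file"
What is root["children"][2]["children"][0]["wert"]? 20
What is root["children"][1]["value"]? 46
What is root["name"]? "node_252"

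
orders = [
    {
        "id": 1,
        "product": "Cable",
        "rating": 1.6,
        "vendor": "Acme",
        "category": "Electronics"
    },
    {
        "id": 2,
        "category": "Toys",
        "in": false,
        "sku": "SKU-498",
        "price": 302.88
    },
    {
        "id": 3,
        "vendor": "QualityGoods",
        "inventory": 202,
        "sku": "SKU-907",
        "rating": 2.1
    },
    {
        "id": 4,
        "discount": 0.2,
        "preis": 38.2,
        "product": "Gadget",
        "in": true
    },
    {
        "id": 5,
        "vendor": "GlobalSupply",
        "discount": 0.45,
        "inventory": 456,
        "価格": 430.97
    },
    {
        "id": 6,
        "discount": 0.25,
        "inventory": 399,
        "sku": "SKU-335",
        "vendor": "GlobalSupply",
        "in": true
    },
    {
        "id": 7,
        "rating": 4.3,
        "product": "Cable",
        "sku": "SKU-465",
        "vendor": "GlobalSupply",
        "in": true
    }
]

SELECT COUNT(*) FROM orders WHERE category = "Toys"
1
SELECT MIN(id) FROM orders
1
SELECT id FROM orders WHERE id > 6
[7]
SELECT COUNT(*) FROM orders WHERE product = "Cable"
2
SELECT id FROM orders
[1, 2, 3, 4, 5, 6, 7]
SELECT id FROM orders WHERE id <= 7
[1, 2, 3, 4, 5, 6, 7]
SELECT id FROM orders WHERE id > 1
[2, 3, 4, 5, 6, 7]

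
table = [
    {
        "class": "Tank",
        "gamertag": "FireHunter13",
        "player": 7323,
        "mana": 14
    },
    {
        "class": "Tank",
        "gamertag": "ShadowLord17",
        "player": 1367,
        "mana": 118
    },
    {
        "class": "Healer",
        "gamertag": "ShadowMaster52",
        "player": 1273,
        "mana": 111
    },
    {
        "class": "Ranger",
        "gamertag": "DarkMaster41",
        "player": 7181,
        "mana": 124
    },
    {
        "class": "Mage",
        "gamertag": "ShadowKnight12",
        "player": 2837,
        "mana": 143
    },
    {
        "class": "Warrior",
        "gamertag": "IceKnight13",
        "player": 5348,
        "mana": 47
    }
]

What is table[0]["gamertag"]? "FireHunter13"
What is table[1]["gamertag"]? "ShadowLord17"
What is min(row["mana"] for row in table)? 14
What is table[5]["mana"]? 47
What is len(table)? 6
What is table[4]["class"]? "Mage"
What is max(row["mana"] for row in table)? 143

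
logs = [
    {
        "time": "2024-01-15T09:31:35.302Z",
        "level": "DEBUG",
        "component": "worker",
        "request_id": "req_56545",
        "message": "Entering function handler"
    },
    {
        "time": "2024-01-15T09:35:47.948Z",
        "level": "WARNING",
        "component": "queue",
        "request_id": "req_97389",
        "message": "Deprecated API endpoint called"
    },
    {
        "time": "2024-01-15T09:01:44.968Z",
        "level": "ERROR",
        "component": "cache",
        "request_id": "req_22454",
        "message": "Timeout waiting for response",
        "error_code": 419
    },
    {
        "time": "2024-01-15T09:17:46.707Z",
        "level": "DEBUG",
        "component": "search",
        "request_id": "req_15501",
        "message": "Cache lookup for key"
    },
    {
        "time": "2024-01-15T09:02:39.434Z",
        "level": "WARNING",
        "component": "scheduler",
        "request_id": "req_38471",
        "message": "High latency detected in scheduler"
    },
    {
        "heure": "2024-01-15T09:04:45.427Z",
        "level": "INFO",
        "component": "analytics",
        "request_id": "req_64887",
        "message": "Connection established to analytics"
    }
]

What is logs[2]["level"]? "ERROR"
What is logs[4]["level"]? "WARNING"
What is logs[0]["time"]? "2024-01-15T09:31:35.302Z"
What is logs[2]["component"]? "cache"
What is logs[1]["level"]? "WARNING"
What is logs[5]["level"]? "INFO"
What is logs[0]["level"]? "DEBUG"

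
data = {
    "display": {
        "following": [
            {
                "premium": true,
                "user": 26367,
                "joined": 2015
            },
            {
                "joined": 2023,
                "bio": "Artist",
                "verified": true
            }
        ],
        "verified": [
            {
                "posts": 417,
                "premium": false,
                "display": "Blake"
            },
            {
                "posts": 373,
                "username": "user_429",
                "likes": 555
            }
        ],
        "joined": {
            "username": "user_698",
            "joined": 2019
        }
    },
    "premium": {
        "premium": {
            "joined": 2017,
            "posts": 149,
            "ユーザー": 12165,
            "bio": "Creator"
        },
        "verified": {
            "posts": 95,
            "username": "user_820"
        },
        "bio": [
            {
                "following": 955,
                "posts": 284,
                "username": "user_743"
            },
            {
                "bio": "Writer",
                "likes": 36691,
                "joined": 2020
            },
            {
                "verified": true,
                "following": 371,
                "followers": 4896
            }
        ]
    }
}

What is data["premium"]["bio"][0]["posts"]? 284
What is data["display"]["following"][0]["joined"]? 2015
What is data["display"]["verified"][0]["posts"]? 417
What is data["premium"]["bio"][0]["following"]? 955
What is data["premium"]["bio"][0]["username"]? "user_743"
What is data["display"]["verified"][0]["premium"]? False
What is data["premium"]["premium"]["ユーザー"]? 12165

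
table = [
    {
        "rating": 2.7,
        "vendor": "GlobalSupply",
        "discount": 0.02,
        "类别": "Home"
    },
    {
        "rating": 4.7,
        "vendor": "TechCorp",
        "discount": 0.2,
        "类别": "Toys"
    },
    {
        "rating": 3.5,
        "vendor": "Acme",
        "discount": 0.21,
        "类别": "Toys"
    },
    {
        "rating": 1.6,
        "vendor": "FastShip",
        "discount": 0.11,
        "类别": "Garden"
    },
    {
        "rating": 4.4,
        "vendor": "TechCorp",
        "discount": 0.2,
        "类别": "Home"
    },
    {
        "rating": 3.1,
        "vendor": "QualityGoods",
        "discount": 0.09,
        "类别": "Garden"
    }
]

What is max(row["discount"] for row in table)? 0.21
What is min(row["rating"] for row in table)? 1.6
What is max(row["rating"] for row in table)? 4.7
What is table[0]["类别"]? "Home"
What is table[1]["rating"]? 4.7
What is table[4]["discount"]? 0.2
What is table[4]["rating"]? 4.4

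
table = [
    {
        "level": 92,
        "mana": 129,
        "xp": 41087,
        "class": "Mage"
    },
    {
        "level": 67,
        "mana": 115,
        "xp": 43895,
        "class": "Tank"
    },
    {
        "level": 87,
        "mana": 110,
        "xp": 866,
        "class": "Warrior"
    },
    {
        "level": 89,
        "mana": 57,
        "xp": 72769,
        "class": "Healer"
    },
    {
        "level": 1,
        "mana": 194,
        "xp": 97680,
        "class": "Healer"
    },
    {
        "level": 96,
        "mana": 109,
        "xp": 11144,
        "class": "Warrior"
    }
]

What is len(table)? 6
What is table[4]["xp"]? 97680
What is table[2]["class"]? "Warrior"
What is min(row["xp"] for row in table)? 866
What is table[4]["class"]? "Healer"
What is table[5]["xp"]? 11144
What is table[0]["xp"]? 41087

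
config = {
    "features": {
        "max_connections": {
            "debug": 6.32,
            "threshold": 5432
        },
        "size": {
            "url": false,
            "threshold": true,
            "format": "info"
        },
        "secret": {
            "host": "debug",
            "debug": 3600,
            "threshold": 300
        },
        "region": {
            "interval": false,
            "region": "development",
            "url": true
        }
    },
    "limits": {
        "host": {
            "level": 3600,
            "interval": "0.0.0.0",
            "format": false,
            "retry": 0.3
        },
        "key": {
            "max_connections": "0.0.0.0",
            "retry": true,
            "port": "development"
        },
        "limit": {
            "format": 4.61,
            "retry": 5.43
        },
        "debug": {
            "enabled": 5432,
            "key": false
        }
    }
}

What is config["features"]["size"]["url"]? False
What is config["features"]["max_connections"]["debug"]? 6.32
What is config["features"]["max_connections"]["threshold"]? 5432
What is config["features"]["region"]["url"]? True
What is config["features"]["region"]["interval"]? False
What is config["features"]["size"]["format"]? "info"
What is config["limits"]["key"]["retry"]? True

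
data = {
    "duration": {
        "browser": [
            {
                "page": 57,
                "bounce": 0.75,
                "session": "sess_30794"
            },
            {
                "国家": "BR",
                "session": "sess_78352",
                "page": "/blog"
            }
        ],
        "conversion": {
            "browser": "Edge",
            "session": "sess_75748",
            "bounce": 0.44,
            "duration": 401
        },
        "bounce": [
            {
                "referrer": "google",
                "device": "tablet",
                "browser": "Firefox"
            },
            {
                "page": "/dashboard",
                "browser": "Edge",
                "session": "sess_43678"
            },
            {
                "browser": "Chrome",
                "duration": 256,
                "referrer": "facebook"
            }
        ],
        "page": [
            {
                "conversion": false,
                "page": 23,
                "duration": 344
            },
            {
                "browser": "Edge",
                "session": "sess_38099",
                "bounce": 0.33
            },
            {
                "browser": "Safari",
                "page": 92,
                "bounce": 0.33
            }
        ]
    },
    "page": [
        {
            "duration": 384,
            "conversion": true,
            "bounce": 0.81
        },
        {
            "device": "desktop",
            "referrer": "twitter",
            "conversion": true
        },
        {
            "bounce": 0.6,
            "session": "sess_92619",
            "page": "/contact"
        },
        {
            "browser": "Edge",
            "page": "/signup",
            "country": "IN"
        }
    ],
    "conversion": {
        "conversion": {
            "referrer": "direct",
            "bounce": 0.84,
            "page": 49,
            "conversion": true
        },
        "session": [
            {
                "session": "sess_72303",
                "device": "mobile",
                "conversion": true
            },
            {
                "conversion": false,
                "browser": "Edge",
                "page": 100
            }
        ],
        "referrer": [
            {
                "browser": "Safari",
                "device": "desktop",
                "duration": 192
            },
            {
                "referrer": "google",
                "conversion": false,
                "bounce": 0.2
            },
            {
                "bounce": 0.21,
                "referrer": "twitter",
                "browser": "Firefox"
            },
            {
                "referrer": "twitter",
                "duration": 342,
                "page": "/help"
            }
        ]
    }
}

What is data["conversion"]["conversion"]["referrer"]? "direct"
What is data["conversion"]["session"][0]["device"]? "mobile"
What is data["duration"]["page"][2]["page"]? 92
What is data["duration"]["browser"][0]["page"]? 57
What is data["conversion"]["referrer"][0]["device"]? "desktop"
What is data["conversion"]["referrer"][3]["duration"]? 342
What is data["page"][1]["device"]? "desktop"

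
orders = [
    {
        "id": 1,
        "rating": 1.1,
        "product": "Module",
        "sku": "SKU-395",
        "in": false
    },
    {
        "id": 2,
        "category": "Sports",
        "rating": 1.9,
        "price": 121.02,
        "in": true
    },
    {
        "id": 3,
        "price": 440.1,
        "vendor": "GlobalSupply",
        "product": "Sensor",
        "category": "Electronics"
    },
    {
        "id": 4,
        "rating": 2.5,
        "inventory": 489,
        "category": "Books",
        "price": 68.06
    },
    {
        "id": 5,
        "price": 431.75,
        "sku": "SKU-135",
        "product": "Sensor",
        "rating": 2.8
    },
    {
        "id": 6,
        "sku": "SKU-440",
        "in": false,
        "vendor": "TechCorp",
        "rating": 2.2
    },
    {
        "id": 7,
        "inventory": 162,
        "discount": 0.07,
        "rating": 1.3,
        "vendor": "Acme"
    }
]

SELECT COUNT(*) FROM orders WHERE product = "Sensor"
2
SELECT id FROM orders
[1, 2, 3, 4, 5, 6, 7]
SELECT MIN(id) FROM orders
1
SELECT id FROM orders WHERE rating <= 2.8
[1, 2, 4, 5, 6, 7]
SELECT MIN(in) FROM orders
False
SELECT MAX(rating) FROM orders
2.8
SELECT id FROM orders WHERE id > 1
[2, 3, 4, 5, 6, 7]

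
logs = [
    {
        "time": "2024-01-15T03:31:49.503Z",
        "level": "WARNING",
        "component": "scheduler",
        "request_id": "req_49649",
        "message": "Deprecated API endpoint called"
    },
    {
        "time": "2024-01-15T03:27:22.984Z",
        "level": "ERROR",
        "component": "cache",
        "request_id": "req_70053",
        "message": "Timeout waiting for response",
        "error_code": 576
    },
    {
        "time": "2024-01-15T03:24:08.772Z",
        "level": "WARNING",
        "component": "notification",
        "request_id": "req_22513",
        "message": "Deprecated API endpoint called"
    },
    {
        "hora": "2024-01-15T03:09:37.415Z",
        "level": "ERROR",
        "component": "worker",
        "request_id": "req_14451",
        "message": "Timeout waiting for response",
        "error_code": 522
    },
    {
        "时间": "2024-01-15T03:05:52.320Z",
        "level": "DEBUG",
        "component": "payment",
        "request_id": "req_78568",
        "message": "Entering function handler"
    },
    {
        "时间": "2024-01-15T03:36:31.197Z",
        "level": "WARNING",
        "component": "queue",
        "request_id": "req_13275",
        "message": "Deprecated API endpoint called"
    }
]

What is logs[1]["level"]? "ERROR"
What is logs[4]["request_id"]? "req_78568"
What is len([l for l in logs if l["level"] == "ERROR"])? 2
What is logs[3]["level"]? "ERROR"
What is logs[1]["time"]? "2024-01-15T03:27:22.984Z"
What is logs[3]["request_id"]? "req_14451"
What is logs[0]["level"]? "WARNING"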